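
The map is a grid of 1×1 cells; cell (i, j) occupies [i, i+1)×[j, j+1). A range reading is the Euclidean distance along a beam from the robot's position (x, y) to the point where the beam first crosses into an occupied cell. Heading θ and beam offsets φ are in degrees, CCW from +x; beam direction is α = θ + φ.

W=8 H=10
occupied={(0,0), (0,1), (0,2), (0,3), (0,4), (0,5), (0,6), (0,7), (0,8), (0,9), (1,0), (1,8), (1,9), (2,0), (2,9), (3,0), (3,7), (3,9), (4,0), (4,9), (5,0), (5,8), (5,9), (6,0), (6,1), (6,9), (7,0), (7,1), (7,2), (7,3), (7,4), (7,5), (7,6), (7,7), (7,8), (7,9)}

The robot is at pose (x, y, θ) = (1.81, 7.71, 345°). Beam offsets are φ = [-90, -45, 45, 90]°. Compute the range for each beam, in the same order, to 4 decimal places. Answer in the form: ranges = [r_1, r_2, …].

beam 1: φ=-90°, α=255°
  direction (-0.2588, -0.9659); cell (1,7); t to first gridline: x 3.1296, y 0.7350 (then +3.8637 / +1.0353)
    (1,6) via y @ 0.7350
    (1,5) via y @ 1.7703
    (1,4) via y @ 2.8056
    (0,4) via x @ 3.1296  # hit
  → r_1 = 3.1296
beam 2: φ=-45°, α=300°
  direction (0.5000, -0.8660); cell (1,7); t to first gridline: x 0.3800, y 0.8198 (then +2.0000 / +1.1547)
    (2,7) via x @ 0.3800
    (2,6) via y @ 0.8198
    (2,5) via y @ 1.9745
    (3,5) via x @ 2.3800
    (3,4) via y @ 3.1292
    (3,3) via y @ 4.2839
    (4,3) via x @ 4.3800
    (4,2) via y @ 5.4386
    (5,2) via x @ 6.3800
    (5,1) via y @ 6.5933
    (5,0) via y @ 7.7480  # hit
  → r_2 = 7.7480
beam 3: φ=45°, α=30°
  direction (0.8660, 0.5000); cell (1,7); t to first gridline: x 0.2194, y 0.5800 (then +1.1547 / +2.0000)
    (2,7) via x @ 0.2194
    (2,8) via y @ 0.5800
    (3,8) via x @ 1.3741
    (4,8) via x @ 2.5288
    (4,9) via y @ 2.5800  # hit
  → r_3 = 2.5800
beam 4: φ=90°, α=75°
  direction (0.2588, 0.9659); cell (1,7); t to first gridline: x 0.7341, y 0.3002 (then +3.8637 / +1.0353)
    (1,8) via y @ 0.3002  # hit
  → r_4 = 0.3002

ranges = [3.1296, 7.7480, 2.5800, 0.3002]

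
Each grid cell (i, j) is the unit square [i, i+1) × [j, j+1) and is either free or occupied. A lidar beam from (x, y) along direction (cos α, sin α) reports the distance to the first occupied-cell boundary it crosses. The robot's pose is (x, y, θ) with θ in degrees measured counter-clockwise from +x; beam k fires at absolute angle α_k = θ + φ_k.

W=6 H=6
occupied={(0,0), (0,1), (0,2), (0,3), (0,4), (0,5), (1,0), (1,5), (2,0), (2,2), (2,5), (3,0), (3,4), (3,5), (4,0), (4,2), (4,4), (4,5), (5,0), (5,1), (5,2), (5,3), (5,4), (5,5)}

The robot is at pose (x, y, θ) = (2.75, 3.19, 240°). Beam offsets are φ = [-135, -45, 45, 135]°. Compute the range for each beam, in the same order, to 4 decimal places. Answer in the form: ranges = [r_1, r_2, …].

beam 1: φ=-135°, α=105°
  cosα=-0.2588 sinα=0.9659 | (2,3) | tMaxX 2.8978 tMaxY 0.8386 | tΔX 3.8637 tΔY 1.0353
    t=0.8386 [y] (2,4)
    t=1.8738 [y] (2,5) — stop
  → r_1 = 1.8738
beam 2: φ=-45°, α=195°
  cosα=-0.9659 sinα=-0.2588 | (2,3) | tMaxX 0.7765 tMaxY 0.7341 | tΔX 1.0353 tΔY 3.8637
    t=0.7341 [y] (2,2) — stop
  → r_2 = 0.7341
beam 3: φ=45°, α=285°
  cosα=0.2588 sinα=-0.9659 | (2,3) | tMaxX 0.9659 tMaxY 0.1967 | tΔX 3.8637 tΔY 1.0353
    t=0.1967 [y] (2,2) — stop
  → r_3 = 0.1967
beam 4: φ=135°, α=15°
  cosα=0.9659 sinα=0.2588 | (2,3) | tMaxX 0.2588 tMaxY 3.1296 | tΔX 1.0353 tΔY 3.8637
    t=0.2588 [x] (3,3)
    t=1.2941 [x] (4,3)
    t=2.3294 [x] (5,3) — stop
  → r_4 = 2.3294

ranges = [1.8738, 0.7341, 0.1967, 2.3294]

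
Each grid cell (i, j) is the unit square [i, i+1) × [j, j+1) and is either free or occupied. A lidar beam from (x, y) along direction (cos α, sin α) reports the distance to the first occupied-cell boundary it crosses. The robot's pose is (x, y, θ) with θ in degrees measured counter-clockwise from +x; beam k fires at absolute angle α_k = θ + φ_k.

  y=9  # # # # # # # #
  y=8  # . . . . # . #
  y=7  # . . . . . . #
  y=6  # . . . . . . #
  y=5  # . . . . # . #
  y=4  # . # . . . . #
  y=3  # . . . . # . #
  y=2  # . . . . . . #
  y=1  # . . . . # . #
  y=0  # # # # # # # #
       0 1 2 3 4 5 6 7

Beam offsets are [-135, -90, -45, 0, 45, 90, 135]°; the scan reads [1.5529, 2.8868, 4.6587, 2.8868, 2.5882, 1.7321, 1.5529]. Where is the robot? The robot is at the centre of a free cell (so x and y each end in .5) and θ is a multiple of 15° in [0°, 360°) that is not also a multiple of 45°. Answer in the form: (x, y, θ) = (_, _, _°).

(x, y, θ) = (2.5, 6.5, 60°)

Candidates: 43 free-cell centres × 16 headings = 688 poses. Raycast each; keep the one whose scan matches to 4 dp.
  (1.5, 4.5, 75°): beam 1 = 4.0415 ≠ 1.5529 ✗
  (1.5, 6.5, 60°): beam 1 = 1.9319 ≠ 1.5529 ✗
  (2.5, 7.5, 165°): beam 1 = 2.8868 ≠ 1.5529 ✗
  (6.5, 8.5, 330°): beam 1 = 0.5176 ≠ 1.5529 ✗
  (5.5, 7.5, 345°): beam 1 = 5.1962 ≠ 1.5529 ✗
  …
  (2.5, 6.5, 60°): r_1=1.5529, r_2=2.8868, r_3=4.6587, r_4=2.8868, r_5=2.5882, r_6=1.7321, r_7=1.5529 — all match ✓
Unique over the lattice → pose = (2.5, 6.5, 60°).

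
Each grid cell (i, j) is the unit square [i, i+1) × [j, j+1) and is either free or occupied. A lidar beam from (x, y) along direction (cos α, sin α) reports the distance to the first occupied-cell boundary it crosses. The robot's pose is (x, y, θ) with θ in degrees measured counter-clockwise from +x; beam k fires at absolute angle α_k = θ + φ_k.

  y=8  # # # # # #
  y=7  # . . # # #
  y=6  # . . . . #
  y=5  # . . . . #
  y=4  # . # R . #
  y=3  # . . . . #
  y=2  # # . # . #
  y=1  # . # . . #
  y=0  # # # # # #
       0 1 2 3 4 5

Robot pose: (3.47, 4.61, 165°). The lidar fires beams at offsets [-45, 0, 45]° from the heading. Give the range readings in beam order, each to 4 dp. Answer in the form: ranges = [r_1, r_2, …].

ranges = [3.9144, 0.4866, 0.5427]

beam 1: φ=-45°, α=120°
  cosα=-0.5000 sinα=0.8660 | (3,4) | tMaxX 0.9400 tMaxY 0.4503 | tΔX 2.0000 tΔY 1.1547
    t=0.4503 [y] (3,5)
    t=0.9400 [x] (2,5)
    t=1.6050 [y] (2,6)
    t=2.7597 [y] (2,7)
    t=2.9400 [x] (1,7)
    t=3.9144 [y] (1,8) — stop
  → r_1 = 3.9144
beam 2: φ=0°, α=165°
  cosα=-0.9659 sinα=0.2588 | (3,4) | tMaxX 0.4866 tMaxY 1.5068 | tΔX 1.0353 tΔY 3.8637
    t=0.4866 [x] (2,4) — stop
  → r_2 = 0.4866
beam 3: φ=45°, α=210°
  cosα=-0.8660 sinα=-0.5000 | (3,4) | tMaxX 0.5427 tMaxY 1.2200 | tΔX 1.1547 tΔY 2.0000
    t=0.5427 [x] (2,4) — stop
  → r_3 = 0.5427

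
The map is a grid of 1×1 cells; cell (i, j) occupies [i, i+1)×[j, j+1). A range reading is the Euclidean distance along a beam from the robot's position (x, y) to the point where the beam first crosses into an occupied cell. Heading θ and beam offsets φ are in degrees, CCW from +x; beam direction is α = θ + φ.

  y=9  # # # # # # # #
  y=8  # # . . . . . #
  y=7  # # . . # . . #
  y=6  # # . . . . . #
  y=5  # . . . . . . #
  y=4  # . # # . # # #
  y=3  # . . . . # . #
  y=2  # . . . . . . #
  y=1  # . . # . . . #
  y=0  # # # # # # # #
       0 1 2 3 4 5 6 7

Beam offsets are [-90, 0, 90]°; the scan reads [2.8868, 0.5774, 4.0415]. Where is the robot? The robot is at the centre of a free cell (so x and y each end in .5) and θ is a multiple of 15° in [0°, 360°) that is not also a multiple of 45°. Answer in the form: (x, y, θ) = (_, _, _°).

Candidates: 38 free-cell centres × 16 headings = 608 poses. Raycast each; keep the one whose scan matches to 4 dp.
  (4.5, 4.5, 105°): beam 1 = 0.5176 ≠ 2.8868 ✗
  (4.5, 1.5, 150°): beam 1 = 1.7321 ≠ 2.8868 ✗
  (1.5, 3.5, 150°): beam 1 = 1.0000 ≠ 2.8868 ✗
  (6.5, 2.5, 345°): beam 1 = 1.5529 ≠ 2.8868 ✗
  …
  (4.5, 6.5, 120°): r_1=2.8868, r_2=0.5774, r_3=4.0415 — all match ✓
No second candidate reproduces the full scan.

(x, y, θ) = (4.5, 6.5, 120°)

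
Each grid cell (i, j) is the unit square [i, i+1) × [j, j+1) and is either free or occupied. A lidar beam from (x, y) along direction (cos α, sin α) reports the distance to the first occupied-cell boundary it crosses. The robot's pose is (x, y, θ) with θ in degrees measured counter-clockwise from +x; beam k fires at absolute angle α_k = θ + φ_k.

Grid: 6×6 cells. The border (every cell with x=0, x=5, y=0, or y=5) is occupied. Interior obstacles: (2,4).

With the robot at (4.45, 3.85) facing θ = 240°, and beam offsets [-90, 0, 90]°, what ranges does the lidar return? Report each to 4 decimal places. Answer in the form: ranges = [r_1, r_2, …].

beam 1: φ=-90°, α=150°
  dir = (cos 150°, sin 150°) = (-0.8660, 0.5000); from cell (4,3)
  next x-line at t=0.5196, next y-line at t=0.3000; Δt_x=1.1547, Δt_y=2.0000
    y: enter (4,4) at t=0.3000
    x: enter (3,4) at t=0.5196
    x: enter (2,4) at t=1.6743 ← occupied
  → r_1 = 1.6743
beam 2: φ=0°, α=240°
  dir = (cos 240°, sin 240°) = (-0.5000, -0.8660); from cell (4,3)
  next x-line at t=0.9000, next y-line at t=0.9815; Δt_x=2.0000, Δt_y=1.1547
    x: enter (3,3) at t=0.9000
    y: enter (3,2) at t=0.9815
    y: enter (3,1) at t=2.1362
    x: enter (2,1) at t=2.9000
    y: enter (2,0) at t=3.2909 ← occupied
  → r_2 = 3.2909
beam 3: φ=90°, α=330°
  dir = (cos 330°, sin 330°) = (0.8660, -0.5000); from cell (4,3)
  next x-line at t=0.6351, next y-line at t=1.7000; Δt_x=1.1547, Δt_y=2.0000
    x: enter (5,3) at t=0.6351 ← occupied
  → r_3 = 0.6351

ranges = [1.6743, 3.2909, 0.6351]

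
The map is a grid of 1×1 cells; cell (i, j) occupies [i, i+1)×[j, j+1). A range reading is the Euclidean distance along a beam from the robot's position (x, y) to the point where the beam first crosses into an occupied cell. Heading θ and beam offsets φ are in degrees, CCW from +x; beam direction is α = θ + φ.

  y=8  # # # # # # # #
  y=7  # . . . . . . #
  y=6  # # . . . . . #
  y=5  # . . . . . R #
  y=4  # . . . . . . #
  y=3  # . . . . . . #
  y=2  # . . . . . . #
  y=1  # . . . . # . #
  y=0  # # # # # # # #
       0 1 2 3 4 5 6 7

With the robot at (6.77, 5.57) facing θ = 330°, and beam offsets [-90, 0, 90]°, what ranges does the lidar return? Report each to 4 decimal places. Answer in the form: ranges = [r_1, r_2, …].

beam 1: φ=-90°, α=240°
  direction (-0.5000, -0.8660); cell (6,5); t to first gridline: x 1.5400, y 0.6582 (then +2.0000 / +1.1547)
    (6,4) via y @ 0.6582
    (5,4) via x @ 1.5400
    (5,3) via y @ 1.8129
    (5,2) via y @ 2.9676
    (4,2) via x @ 3.5400
    (4,1) via y @ 4.1223
    (4,0) via y @ 5.2770  # hit
  → r_1 = 5.2770
beam 2: φ=0°, α=330°
  direction (0.8660, -0.5000); cell (6,5); t to first gridline: x 0.2656, y 1.1400 (then +1.1547 / +2.0000)
    (7,5) via x @ 0.2656  # hit
  → r_2 = 0.2656
beam 3: φ=90°, α=60°
  direction (0.5000, 0.8660); cell (6,5); t to first gridline: x 0.4600, y 0.4965 (then +2.0000 / +1.1547)
    (7,5) via x @ 0.4600  # hit
  → r_3 = 0.4600

ranges = [5.2770, 0.2656, 0.4600]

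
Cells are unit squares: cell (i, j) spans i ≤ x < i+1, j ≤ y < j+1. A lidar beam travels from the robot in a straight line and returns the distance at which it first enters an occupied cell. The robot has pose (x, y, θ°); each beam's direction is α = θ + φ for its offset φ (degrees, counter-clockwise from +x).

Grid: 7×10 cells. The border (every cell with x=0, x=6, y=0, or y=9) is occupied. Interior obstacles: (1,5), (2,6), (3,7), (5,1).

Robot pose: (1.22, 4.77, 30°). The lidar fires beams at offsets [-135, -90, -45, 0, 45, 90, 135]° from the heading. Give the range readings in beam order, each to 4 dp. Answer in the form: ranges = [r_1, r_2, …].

beam 1: φ=-135°, α=255°
  dir = (cos 255°, sin 255°) = (-0.2588, -0.9659); from cell (1,4)
  next x-line at t=0.8500, next y-line at t=0.7972; Δt_x=3.8637, Δt_y=1.0353
    y: enter (1,3) at t=0.7972
    x: enter (0,3) at t=0.8500 ← occupied
  → r_1 = 0.8500
beam 2: φ=-90°, α=300°
  dir = (cos 300°, sin 300°) = (0.5000, -0.8660); from cell (1,4)
  next x-line at t=1.5600, next y-line at t=0.8891; Δt_x=2.0000, Δt_y=1.1547
    y: enter (1,3) at t=0.8891
    x: enter (2,3) at t=1.5600
    y: enter (2,2) at t=2.0438
    y: enter (2,1) at t=3.1985
    x: enter (3,1) at t=3.5600
    y: enter (3,0) at t=4.3532 ← occupied
  → r_2 = 4.3532
beam 3: φ=-45°, α=345°
  dir = (cos 345°, sin 345°) = (0.9659, -0.2588); from cell (1,4)
  next x-line at t=0.8075, next y-line at t=2.9751; Δt_x=1.0353, Δt_y=3.8637
    x: enter (2,4) at t=0.8075
    x: enter (3,4) at t=1.8428
    x: enter (4,4) at t=2.8781
    y: enter (4,3) at t=2.9751
    x: enter (5,3) at t=3.9133
    x: enter (6,3) at t=4.9486 ← occupied
  → r_3 = 4.9486
beam 4: φ=0°, α=30°
  dir = (cos 30°, sin 30°) = (0.8660, 0.5000); from cell (1,4)
  next x-line at t=0.9007, next y-line at t=0.4600; Δt_x=1.1547, Δt_y=2.0000
    y: enter (1,5) at t=0.4600 ← occupied
  → r_4 = 0.4600
beam 5: φ=45°, α=75°
  dir = (cos 75°, sin 75°) = (0.2588, 0.9659); from cell (1,4)
  next x-line at t=3.0137, next y-line at t=0.2381; Δt_x=3.8637, Δt_y=1.0353
    y: enter (1,5) at t=0.2381 ← occupied
  → r_5 = 0.2381
beam 6: φ=90°, α=120°
  dir = (cos 120°, sin 120°) = (-0.5000, 0.8660); from cell (1,4)
  next x-line at t=0.4400, next y-line at t=0.2656; Δt_x=2.0000, Δt_y=1.1547
    y: enter (1,5) at t=0.2656 ← occupied
  → r_6 = 0.2656
beam 7: φ=135°, α=165°
  dir = (cos 165°, sin 165°) = (-0.9659, 0.2588); from cell (1,4)
  next x-line at t=0.2278, next y-line at t=0.8887; Δt_x=1.0353, Δt_y=3.8637
    x: enter (0,4) at t=0.2278 ← occupied
  → r_7 = 0.2278

ranges = [0.8500, 4.3532, 4.9486, 0.4600, 0.2381, 0.2656, 0.2278]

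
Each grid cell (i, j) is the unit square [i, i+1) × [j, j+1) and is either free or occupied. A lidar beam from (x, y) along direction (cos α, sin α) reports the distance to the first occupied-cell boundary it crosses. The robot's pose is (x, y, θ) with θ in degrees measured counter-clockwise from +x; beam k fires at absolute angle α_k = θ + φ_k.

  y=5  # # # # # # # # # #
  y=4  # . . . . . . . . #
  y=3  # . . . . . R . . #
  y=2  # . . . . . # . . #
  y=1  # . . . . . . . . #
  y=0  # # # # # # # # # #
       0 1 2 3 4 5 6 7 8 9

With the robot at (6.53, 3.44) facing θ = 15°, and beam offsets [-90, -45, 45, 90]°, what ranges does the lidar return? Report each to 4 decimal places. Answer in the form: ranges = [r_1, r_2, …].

beam 1: φ=-90°, α=285°
  dir = (cos 285°, sin 285°) = (0.2588, -0.9659); from cell (6,3)
  next x-line at t=1.8159, next y-line at t=0.4555; Δt_x=3.8637, Δt_y=1.0353
    y: enter (6,2) at t=0.4555 ← occupied
  → r_1 = 0.4555
beam 2: φ=-45°, α=330°
  dir = (cos 330°, sin 330°) = (0.8660, -0.5000); from cell (6,3)
  next x-line at t=0.5427, next y-line at t=0.8800; Δt_x=1.1547, Δt_y=2.0000
    x: enter (7,3) at t=0.5427
    y: enter (7,2) at t=0.8800
    x: enter (8,2) at t=1.6974
    x: enter (9,2) at t=2.8521 ← occupied
  → r_2 = 2.8521
beam 3: φ=45°, α=60°
  dir = (cos 60°, sin 60°) = (0.5000, 0.8660); from cell (6,3)
  next x-line at t=0.9400, next y-line at t=0.6466; Δt_x=2.0000, Δt_y=1.1547
    y: enter (6,4) at t=0.6466
    x: enter (7,4) at t=0.9400
    y: enter (7,5) at t=1.8013 ← occupied
  → r_3 = 1.8013
beam 4: φ=90°, α=105°
  dir = (cos 105°, sin 105°) = (-0.2588, 0.9659); from cell (6,3)
  next x-line at t=2.0478, next y-line at t=0.5798; Δt_x=3.8637, Δt_y=1.0353
    y: enter (6,4) at t=0.5798
    y: enter (6,5) at t=1.6150 ← occupied
  → r_4 = 1.6150

ranges = [0.4555, 2.8521, 1.8013, 1.6150]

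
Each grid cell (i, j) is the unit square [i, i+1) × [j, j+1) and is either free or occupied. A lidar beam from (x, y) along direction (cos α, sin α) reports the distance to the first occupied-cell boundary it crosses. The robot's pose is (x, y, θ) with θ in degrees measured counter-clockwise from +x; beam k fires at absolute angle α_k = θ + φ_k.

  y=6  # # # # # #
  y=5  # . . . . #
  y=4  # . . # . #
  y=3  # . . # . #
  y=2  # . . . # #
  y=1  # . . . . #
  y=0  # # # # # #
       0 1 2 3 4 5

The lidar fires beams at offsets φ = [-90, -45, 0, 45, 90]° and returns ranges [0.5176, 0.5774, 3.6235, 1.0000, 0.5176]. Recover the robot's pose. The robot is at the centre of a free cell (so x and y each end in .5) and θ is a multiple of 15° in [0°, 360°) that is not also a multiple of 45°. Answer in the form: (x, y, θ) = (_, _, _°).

(x, y, θ) = (4.5, 1.5, 165°)

Enumerate (i+0.5, j+0.5, θ) over the 17 free cells and 16 admissible headings. For each, cast all 5 beams and compare to the given ranges.
  (4.5, 5.5, 15°): beam 1 = 1.9319 ≠ 0.5176 ✗
  (1.5, 4.5, 240°): beam 1 = 0.5774 ≠ 0.5176 ✗
  (1.5, 2.5, 255°): beam 3 = 1.5529 ≠ 3.6235 ✗
  …
  (4.5, 1.5, 165°): r_1=0.5176, r_2=0.5774, r_3=3.6235, r_4=1.0000, r_5=0.5176 — all match ✓
Only this pose fits every beam.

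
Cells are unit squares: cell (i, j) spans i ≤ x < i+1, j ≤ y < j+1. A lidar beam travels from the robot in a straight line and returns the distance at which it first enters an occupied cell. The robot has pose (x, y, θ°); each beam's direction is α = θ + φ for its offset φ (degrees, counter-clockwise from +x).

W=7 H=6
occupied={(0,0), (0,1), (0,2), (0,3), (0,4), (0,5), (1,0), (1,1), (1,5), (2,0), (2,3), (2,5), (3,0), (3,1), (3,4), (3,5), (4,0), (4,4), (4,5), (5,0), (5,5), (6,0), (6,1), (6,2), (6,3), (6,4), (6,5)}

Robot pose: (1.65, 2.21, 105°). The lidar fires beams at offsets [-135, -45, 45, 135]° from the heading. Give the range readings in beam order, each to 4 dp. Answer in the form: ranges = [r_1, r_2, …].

ranges = [1.5588, 0.9122, 0.7506, 0.2425]

beam 1: φ=-135°, α=330°
  d=(0.8660,-0.5000)  start (1,2)  tX=0.4041 tY=0.4200  stride 1/|dx|=1.1547 1/|dy|=2.0000
    cross x-line → (2,2), t=0.4041
    cross y-line → (2,1), t=0.4200
    cross x-line → (3,1), t=1.5588 (wall)
  → r_1 = 1.5588
beam 2: φ=-45°, α=60°
  d=(0.5000,0.8660)  start (1,2)  tX=0.7000 tY=0.9122  stride 1/|dx|=2.0000 1/|dy|=1.1547
    cross x-line → (2,2), t=0.7000
    cross y-line → (2,3), t=0.9122 (wall)
  → r_2 = 0.9122
beam 3: φ=45°, α=150°
  d=(-0.8660,0.5000)  start (1,2)  tX=0.7506 tY=1.5800  stride 1/|dx|=1.1547 1/|dy|=2.0000
    cross x-line → (0,2), t=0.7506 (wall)
  → r_3 = 0.7506
beam 4: φ=135°, α=240°
  d=(-0.5000,-0.8660)  start (1,2)  tX=1.3000 tY=0.2425  stride 1/|dx|=2.0000 1/|dy|=1.1547
    cross y-line → (1,1), t=0.2425 (wall)
  → r_4 = 0.2425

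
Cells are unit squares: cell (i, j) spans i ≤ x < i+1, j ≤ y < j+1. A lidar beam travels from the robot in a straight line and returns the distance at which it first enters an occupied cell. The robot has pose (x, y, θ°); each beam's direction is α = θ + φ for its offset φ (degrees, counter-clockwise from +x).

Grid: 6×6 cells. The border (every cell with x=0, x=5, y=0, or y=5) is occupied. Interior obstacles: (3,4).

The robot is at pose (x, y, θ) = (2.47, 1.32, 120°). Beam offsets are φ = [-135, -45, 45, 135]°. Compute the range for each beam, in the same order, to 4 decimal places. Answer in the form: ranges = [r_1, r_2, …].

ranges = [1.2364, 2.7745, 1.5219, 0.3313]

beam 1: φ=-135°, α=345°
  cosα=0.9659 sinα=-0.2588 | (2,1) | tMaxX 0.5487 tMaxY 1.2364 | tΔX 1.0353 tΔY 3.8637
    t=0.5487 [x] (3,1)
    t=1.2364 [y] (3,0) — stop
  → r_1 = 1.2364
beam 2: φ=-45°, α=75°
  cosα=0.2588 sinα=0.9659 | (2,1) | tMaxX 2.0478 tMaxY 0.7040 | tΔX 3.8637 tΔY 1.0353
    t=0.7040 [y] (2,2)
    t=1.7393 [y] (2,3)
    t=2.0478 [x] (3,3)
    t=2.7745 [y] (3,4) — stop
  → r_2 = 2.7745
beam 3: φ=45°, α=165°
  cosα=-0.9659 sinα=0.2588 | (2,1) | tMaxX 0.4866 tMaxY 2.6273 | tΔX 1.0353 tΔY 3.8637
    t=0.4866 [x] (1,1)
    t=1.5219 [x] (0,1) — stop
  → r_3 = 1.5219
beam 4: φ=135°, α=255°
  cosα=-0.2588 sinα=-0.9659 | (2,1) | tMaxX 1.8159 tMaxY 0.3313 | tΔX 3.8637 tΔY 1.0353
    t=0.3313 [y] (2,0) — stop
  → r_4 = 0.3313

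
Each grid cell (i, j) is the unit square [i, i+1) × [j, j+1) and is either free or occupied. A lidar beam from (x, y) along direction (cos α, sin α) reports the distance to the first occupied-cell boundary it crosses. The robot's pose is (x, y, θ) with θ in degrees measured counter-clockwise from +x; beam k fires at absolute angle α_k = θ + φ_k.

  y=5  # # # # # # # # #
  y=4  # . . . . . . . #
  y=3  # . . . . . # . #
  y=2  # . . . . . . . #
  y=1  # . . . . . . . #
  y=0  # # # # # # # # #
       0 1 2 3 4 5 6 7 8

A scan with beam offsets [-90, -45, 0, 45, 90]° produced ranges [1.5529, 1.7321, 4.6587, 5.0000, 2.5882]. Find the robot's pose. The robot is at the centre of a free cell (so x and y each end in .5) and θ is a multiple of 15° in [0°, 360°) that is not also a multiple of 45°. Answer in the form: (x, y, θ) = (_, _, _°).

(x, y, θ) = (5.5, 3.5, 165°)

Candidates: 27 free-cell centres × 16 headings = 432 poses. Raycast each; keep the one whose scan matches to 4 dp.
  (6.5, 1.5, 195°): beam 2 = 6.3509 ≠ 1.7321 ✗
  (7.5, 1.5, 330°): beam 1 = 0.5774 ≠ 1.5529 ✗
  (7.5, 3.5, 300°): beam 1 = 0.5774 ≠ 1.5529 ✗
  …
  (5.5, 3.5, 165°): r_1=1.5529, r_2=1.7321, r_3=4.6587, r_4=5.0000, r_5=2.5882 — all match ✓
Only this pose fits every beam.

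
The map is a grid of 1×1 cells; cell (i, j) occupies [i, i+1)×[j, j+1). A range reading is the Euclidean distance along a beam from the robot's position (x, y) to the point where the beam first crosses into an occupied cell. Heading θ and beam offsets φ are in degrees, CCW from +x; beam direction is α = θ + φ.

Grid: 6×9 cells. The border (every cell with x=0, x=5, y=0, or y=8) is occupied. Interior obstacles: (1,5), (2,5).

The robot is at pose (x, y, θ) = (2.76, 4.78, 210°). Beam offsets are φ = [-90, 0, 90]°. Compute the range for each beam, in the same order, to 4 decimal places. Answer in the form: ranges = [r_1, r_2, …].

ranges = [0.2540, 2.0323, 4.3648]

beam 1: φ=-90°, α=120°
  dir = (cos 120°, sin 120°) = (-0.5000, 0.8660); from cell (2,4)
  next x-line at t=1.5200, next y-line at t=0.2540; Δt_x=2.0000, Δt_y=1.1547
    y: enter (2,5) at t=0.2540 ← occupied
  → r_1 = 0.2540
beam 2: φ=0°, α=210°
  dir = (cos 210°, sin 210°) = (-0.8660, -0.5000); from cell (2,4)
  next x-line at t=0.8776, next y-line at t=1.5600; Δt_x=1.1547, Δt_y=2.0000
    x: enter (1,4) at t=0.8776
    y: enter (1,3) at t=1.5600
    x: enter (0,3) at t=2.0323 ← occupied
  → r_2 = 2.0323
beam 3: φ=90°, α=300°
  dir = (cos 300°, sin 300°) = (0.5000, -0.8660); from cell (2,4)
  next x-line at t=0.4800, next y-line at t=0.9007; Δt_x=2.0000, Δt_y=1.1547
    x: enter (3,4) at t=0.4800
    y: enter (3,3) at t=0.9007
    y: enter (3,2) at t=2.0554
    x: enter (4,2) at t=2.4800
    y: enter (4,1) at t=3.2101
    y: enter (4,0) at t=4.3648 ← occupied
  → r_3 = 4.3648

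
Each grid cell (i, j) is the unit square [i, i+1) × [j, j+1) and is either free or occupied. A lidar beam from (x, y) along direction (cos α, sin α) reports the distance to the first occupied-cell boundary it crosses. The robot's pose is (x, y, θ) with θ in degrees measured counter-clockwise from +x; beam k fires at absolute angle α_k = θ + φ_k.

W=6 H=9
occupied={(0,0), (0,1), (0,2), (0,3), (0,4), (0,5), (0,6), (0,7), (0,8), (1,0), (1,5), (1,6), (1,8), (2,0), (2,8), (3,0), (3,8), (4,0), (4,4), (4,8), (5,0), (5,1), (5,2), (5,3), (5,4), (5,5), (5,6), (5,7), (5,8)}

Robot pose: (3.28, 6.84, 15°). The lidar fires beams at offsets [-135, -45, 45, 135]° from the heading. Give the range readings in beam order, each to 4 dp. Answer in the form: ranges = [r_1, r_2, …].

ranges = [4.5600, 1.9861, 1.3395, 2.3200]

beam 1: φ=-135°, α=240°
  dir = (cos 240°, sin 240°) = (-0.5000, -0.8660); from cell (3,6)
  next x-line at t=0.5600, next y-line at t=0.9699; Δt_x=2.0000, Δt_y=1.1547
    x: enter (2,6) at t=0.5600
    y: enter (2,5) at t=0.9699
    y: enter (2,4) at t=2.1246
    x: enter (1,4) at t=2.5600
    y: enter (1,3) at t=3.2793
    y: enter (1,2) at t=4.4341
    x: enter (0,2) at t=4.5600 ← occupied
  → r_1 = 4.5600
beam 2: φ=-45°, α=330°
  dir = (cos 330°, sin 330°) = (0.8660, -0.5000); from cell (3,6)
  next x-line at t=0.8314, next y-line at t=1.6800; Δt_x=1.1547, Δt_y=2.0000
    x: enter (4,6) at t=0.8314
    y: enter (4,5) at t=1.6800
    x: enter (5,5) at t=1.9861 ← occupied
  → r_2 = 1.9861
beam 3: φ=45°, α=60°
  dir = (cos 60°, sin 60°) = (0.5000, 0.8660); from cell (3,6)
  next x-line at t=1.4400, next y-line at t=0.1848; Δt_x=2.0000, Δt_y=1.1547
    y: enter (3,7) at t=0.1848
    y: enter (3,8) at t=1.3395 ← occupied
  → r_3 = 1.3395
beam 4: φ=135°, α=150°
  dir = (cos 150°, sin 150°) = (-0.8660, 0.5000); from cell (3,6)
  next x-line at t=0.3233, next y-line at t=0.3200; Δt_x=1.1547, Δt_y=2.0000
    y: enter (3,7) at t=0.3200
    x: enter (2,7) at t=0.3233
    x: enter (1,7) at t=1.4780
    y: enter (1,8) at t=2.3200 ← occupied
  → r_4 = 2.3200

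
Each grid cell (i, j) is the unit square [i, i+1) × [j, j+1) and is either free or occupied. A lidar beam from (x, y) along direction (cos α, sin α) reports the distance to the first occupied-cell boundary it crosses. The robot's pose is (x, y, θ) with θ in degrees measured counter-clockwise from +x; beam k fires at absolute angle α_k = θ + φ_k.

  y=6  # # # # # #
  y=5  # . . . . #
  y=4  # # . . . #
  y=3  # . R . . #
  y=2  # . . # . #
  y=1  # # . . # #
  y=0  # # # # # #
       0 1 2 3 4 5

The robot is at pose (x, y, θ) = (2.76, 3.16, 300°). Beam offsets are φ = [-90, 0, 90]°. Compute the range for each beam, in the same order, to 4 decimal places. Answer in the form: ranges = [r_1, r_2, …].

beam 1: φ=-90°, α=210°
  direction (-0.8660, -0.5000); cell (2,3); t to first gridline: x 0.8776, y 0.3200 (then +1.1547 / +2.0000)
    (2,2) via y @ 0.3200
    (1,2) via x @ 0.8776
    (0,2) via x @ 2.0323  # hit
  → r_1 = 2.0323
beam 2: φ=0°, α=300°
  direction (0.5000, -0.8660); cell (2,3); t to first gridline: x 0.4800, y 0.1848 (then +2.0000 / +1.1547)
    (2,2) via y @ 0.1848
    (3,2) via x @ 0.4800  # hit
  → r_2 = 0.4800
beam 3: φ=90°, α=30°
  direction (0.8660, 0.5000); cell (2,3); t to first gridline: x 0.2771, y 1.6800 (then +1.1547 / +2.0000)
    (3,3) via x @ 0.2771
    (4,3) via x @ 1.4318
    (4,4) via y @ 1.6800
    (5,4) via x @ 2.5865  # hit
  → r_3 = 2.5865

ranges = [2.0323, 0.4800, 2.5865]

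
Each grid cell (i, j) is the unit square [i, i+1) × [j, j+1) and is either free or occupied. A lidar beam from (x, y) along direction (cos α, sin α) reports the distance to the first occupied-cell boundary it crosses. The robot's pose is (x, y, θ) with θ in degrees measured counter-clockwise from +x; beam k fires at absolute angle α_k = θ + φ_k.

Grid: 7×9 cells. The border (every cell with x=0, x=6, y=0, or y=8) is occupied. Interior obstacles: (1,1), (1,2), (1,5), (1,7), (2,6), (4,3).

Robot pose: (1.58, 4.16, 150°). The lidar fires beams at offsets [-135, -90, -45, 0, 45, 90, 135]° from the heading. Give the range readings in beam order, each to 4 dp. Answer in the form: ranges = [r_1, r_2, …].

beam 1: φ=-135°, α=15°
  d=(0.9659,0.2588)  start (1,4)  tX=0.4348 tY=3.2455  stride 1/|dx|=1.0353 1/|dy|=3.8637
    cross x-line → (2,4), t=0.4348
    cross x-line → (3,4), t=1.4701
    cross x-line → (4,4), t=2.5054
    cross y-line → (4,5), t=3.2455
    cross x-line → (5,5), t=3.5406
    cross x-line → (6,5), t=4.5759 (wall)
  → r_1 = 4.5759
beam 2: φ=-90°, α=60°
  d=(0.5000,0.8660)  start (1,4)  tX=0.8400 tY=0.9699  stride 1/|dx|=2.0000 1/|dy|=1.1547
    cross x-line → (2,4), t=0.8400
    cross y-line → (2,5), t=0.9699
    cross y-line → (2,6), t=2.1246 (wall)
  → r_2 = 2.1246
beam 3: φ=-45°, α=105°
  d=(-0.2588,0.9659)  start (1,4)  tX=2.2409 tY=0.8696  stride 1/|dx|=3.8637 1/|dy|=1.0353
    cross y-line → (1,5), t=0.8696 (wall)
  → r_3 = 0.8696
beam 4: φ=0°, α=150°
  d=(-0.8660,0.5000)  start (1,4)  tX=0.6697 tY=1.6800  stride 1/|dx|=1.1547 1/|dy|=2.0000
    cross x-line → (0,4), t=0.6697 (wall)
  → r_4 = 0.6697
beam 5: φ=45°, α=195°
  d=(-0.9659,-0.2588)  start (1,4)  tX=0.6005 tY=0.6182  stride 1/|dx|=1.0353 1/|dy|=3.8637
    cross x-line → (0,4), t=0.6005 (wall)
  → r_5 = 0.6005
beam 6: φ=90°, α=240°
  d=(-0.5000,-0.8660)  start (1,4)  tX=1.1600 tY=0.1848  stride 1/|dx|=2.0000 1/|dy|=1.1547
    cross y-line → (1,3), t=0.1848
    cross x-line → (0,3), t=1.1600 (wall)
  → r_6 = 1.1600
beam 7: φ=135°, α=285°
  d=(0.2588,-0.9659)  start (1,4)  tX=1.6228 tY=0.1656  stride 1/|dx|=3.8637 1/|dy|=1.0353
    cross y-line → (1,3), t=0.1656
    cross y-line → (1,2), t=1.2009 (wall)
  → r_7 = 1.2009

ranges = [4.5759, 2.1246, 0.8696, 0.6697, 0.6005, 1.1600, 1.2009]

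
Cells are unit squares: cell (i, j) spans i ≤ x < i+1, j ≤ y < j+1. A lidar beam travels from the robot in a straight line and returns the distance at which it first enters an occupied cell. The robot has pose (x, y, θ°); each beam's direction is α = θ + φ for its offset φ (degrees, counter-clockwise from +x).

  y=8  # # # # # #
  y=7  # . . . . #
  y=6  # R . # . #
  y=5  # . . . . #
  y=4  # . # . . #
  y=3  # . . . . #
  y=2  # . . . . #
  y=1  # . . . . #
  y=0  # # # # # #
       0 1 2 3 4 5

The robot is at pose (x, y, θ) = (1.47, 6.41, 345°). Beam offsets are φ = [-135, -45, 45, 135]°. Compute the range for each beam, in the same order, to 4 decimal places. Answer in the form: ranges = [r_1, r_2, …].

beam 1: φ=-135°, α=210°
  direction (-0.8660, -0.5000); cell (1,6); t to first gridline: x 0.5427, y 0.8200 (then +1.1547 / +2.0000)
    (0,6) via x @ 0.5427  # hit
  → r_1 = 0.5427
beam 2: φ=-45°, α=300°
  direction (0.5000, -0.8660); cell (1,6); t to first gridline: x 1.0600, y 0.4734 (then +2.0000 / +1.1547)
    (1,5) via y @ 0.4734
    (2,5) via x @ 1.0600
    (2,4) via y @ 1.6281  # hit
  → r_2 = 1.6281
beam 3: φ=45°, α=30°
  direction (0.8660, 0.5000); cell (1,6); t to first gridline: x 0.6120, y 1.1800 (then +1.1547 / +2.0000)
    (2,6) via x @ 0.6120
    (2,7) via y @ 1.1800
    (3,7) via x @ 1.7667
    (4,7) via x @ 2.9214
    (4,8) via y @ 3.1800  # hit
  → r_3 = 3.1800
beam 4: φ=135°, α=120°
  direction (-0.5000, 0.8660); cell (1,6); t to first gridline: x 0.9400, y 0.6813 (then +2.0000 / +1.1547)
    (1,7) via y @ 0.6813
    (0,7) via x @ 0.9400  # hit
  → r_4 = 0.9400

ranges = [0.5427, 1.6281, 3.1800, 0.9400]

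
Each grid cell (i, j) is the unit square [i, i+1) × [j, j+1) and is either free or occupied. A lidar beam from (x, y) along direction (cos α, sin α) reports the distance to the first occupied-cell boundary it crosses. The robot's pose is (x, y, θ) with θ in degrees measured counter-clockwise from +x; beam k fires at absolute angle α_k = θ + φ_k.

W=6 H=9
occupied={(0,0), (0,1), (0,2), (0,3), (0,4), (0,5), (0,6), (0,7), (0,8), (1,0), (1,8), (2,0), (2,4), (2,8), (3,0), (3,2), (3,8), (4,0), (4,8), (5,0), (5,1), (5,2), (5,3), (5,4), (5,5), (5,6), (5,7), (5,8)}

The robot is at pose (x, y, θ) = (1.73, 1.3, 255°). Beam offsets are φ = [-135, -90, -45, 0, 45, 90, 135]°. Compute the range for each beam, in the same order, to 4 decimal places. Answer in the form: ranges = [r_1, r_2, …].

ranges = [1.4600, 0.7558, 0.6000, 0.3106, 0.3464, 1.1591, 1.4665]

beam 1: φ=-135°, α=120°
  cosα=-0.5000 sinα=0.8660 | (1,1) | tMaxX 1.4600 tMaxY 0.8083 | tΔX 2.0000 tΔY 1.1547
    t=0.8083 [y] (1,2)
    t=1.4600 [x] (0,2) — stop
  → r_1 = 1.4600
beam 2: φ=-90°, α=165°
  cosα=-0.9659 sinα=0.2588 | (1,1) | tMaxX 0.7558 tMaxY 2.7046 | tΔX 1.0353 tΔY 3.8637
    t=0.7558 [x] (0,1) — stop
  → r_2 = 0.7558
beam 3: φ=-45°, α=210°
  cosα=-0.8660 sinα=-0.5000 | (1,1) | tMaxX 0.8429 tMaxY 0.6000 | tΔX 1.1547 tΔY 2.0000
    t=0.6000 [y] (1,0) — stop
  → r_3 = 0.6000
beam 4: φ=0°, α=255°
  cosα=-0.2588 sinα=-0.9659 | (1,1) | tMaxX 2.8205 tMaxY 0.3106 | tΔX 3.8637 tΔY 1.0353
    t=0.3106 [y] (1,0) — stop
  → r_4 = 0.3106
beam 5: φ=45°, α=300°
  cosα=0.5000 sinα=-0.8660 | (1,1) | tMaxX 0.5400 tMaxY 0.3464 | tΔX 2.0000 tΔY 1.1547
    t=0.3464 [y] (1,0) — stop
  → r_5 = 0.3464
beam 6: φ=90°, α=345°
  cosα=0.9659 sinα=-0.2588 | (1,1) | tMaxX 0.2795 tMaxY 1.1591 | tΔX 1.0353 tΔY 3.8637
    t=0.2795 [x] (2,1)
    t=1.1591 [y] (2,0) — stop
  → r_6 = 1.1591
beam 7: φ=135°, α=30°
  cosα=0.8660 sinα=0.5000 | (1,1) | tMaxX 0.3118 tMaxY 1.4000 | tΔX 1.1547 tΔY 2.0000
    t=0.3118 [x] (2,1)
    t=1.4000 [y] (2,2)
    t=1.4665 [x] (3,2) — stop
  → r_7 = 1.4665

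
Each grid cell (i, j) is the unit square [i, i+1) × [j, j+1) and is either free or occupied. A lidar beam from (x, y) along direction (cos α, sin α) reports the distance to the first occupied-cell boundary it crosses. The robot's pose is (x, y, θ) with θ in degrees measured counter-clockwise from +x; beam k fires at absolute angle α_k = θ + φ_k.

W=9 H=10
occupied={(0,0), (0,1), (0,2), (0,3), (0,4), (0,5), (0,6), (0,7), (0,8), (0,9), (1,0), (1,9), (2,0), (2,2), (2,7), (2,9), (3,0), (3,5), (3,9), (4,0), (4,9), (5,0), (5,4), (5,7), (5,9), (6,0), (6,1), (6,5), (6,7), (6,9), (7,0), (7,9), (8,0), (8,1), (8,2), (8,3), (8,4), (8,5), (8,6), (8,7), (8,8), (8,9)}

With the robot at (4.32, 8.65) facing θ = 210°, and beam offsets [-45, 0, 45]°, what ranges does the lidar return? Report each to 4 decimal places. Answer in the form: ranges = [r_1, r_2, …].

ranges = [1.3523, 1.5242, 2.7435]

beam 1: φ=-45°, α=165°
  dir = (cos 165°, sin 165°) = (-0.9659, 0.2588); from cell (4,8)
  next x-line at t=0.3313, next y-line at t=1.3523; Δt_x=1.0353, Δt_y=3.8637
    x: enter (3,8) at t=0.3313
    y: enter (3,9) at t=1.3523 ← occupied
  → r_1 = 1.3523
beam 2: φ=0°, α=210°
  dir = (cos 210°, sin 210°) = (-0.8660, -0.5000); from cell (4,8)
  next x-line at t=0.3695, next y-line at t=1.3000; Δt_x=1.1547, Δt_y=2.0000
    x: enter (3,8) at t=0.3695
    y: enter (3,7) at t=1.3000
    x: enter (2,7) at t=1.5242 ← occupied
  → r_2 = 1.5242
beam 3: φ=45°, α=255°
  dir = (cos 255°, sin 255°) = (-0.2588, -0.9659); from cell (4,8)
  next x-line at t=1.2364, next y-line at t=0.6729; Δt_x=3.8637, Δt_y=1.0353
    y: enter (4,7) at t=0.6729
    x: enter (3,7) at t=1.2364
    y: enter (3,6) at t=1.7082
    y: enter (3,5) at t=2.7435 ← occupied
  → r_3 = 2.7435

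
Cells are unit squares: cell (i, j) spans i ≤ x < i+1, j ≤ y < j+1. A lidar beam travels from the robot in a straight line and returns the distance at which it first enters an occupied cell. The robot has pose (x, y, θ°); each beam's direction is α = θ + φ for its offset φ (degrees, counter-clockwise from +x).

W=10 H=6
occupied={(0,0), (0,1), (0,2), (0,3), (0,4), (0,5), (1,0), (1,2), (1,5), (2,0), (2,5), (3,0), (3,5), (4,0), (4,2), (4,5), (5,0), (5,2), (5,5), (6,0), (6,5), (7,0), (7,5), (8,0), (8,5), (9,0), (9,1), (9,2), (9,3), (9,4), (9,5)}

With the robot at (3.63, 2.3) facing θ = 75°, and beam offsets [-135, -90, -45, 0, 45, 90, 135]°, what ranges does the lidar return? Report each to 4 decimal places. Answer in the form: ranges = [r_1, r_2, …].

ranges = [1.5011, 0.3831, 0.4272, 2.7952, 3.1177, 1.6875, 2.6000]

beam 1: φ=-135°, α=300°
  d=(0.5000,-0.8660)  start (3,2)  tX=0.7400 tY=0.3464  stride 1/|dx|=2.0000 1/|dy|=1.1547
    cross y-line → (3,1), t=0.3464
    cross x-line → (4,1), t=0.7400
    cross y-line → (4,0), t=1.5011 (wall)
  → r_1 = 1.5011
beam 2: φ=-90°, α=345°
  d=(0.9659,-0.2588)  start (3,2)  tX=0.3831 tY=1.1591  stride 1/|dx|=1.0353 1/|dy|=3.8637
    cross x-line → (4,2), t=0.3831 (wall)
  → r_2 = 0.3831
beam 3: φ=-45°, α=30°
  d=(0.8660,0.5000)  start (3,2)  tX=0.4272 tY=1.4000  stride 1/|dx|=1.1547 1/|dy|=2.0000
    cross x-line → (4,2), t=0.4272 (wall)
  → r_3 = 0.4272
beam 4: φ=0°, α=75°
  d=(0.2588,0.9659)  start (3,2)  tX=1.4296 tY=0.7247  stride 1/|dx|=3.8637 1/|dy|=1.0353
    cross y-line → (3,3), t=0.7247
    cross x-line → (4,3), t=1.4296
    cross y-line → (4,4), t=1.7600
    cross y-line → (4,5), t=2.7952 (wall)
  → r_4 = 2.7952
beam 5: φ=45°, α=120°
  d=(-0.5000,0.8660)  start (3,2)  tX=1.2600 tY=0.8083  stride 1/|dx|=2.0000 1/|dy|=1.1547
    cross y-line → (3,3), t=0.8083
    cross x-line → (2,3), t=1.2600
    cross y-line → (2,4), t=1.9630
    cross y-line → (2,5), t=3.1177 (wall)
  → r_5 = 3.1177
beam 6: φ=90°, α=165°
  d=(-0.9659,0.2588)  start (3,2)  tX=0.6522 tY=2.7046  stride 1/|dx|=1.0353 1/|dy|=3.8637
    cross x-line → (2,2), t=0.6522
    cross x-line → (1,2), t=1.6875 (wall)
  → r_6 = 1.6875
beam 7: φ=135°, α=210°
  d=(-0.8660,-0.5000)  start (3,2)  tX=0.7275 tY=0.6000  stride 1/|dx|=1.1547 1/|dy|=2.0000
    cross y-line → (3,1), t=0.6000
    cross x-line → (2,1), t=0.7275
    cross x-line → (1,1), t=1.8822
    cross y-line → (1,0), t=2.6000 (wall)
  → r_7 = 2.6000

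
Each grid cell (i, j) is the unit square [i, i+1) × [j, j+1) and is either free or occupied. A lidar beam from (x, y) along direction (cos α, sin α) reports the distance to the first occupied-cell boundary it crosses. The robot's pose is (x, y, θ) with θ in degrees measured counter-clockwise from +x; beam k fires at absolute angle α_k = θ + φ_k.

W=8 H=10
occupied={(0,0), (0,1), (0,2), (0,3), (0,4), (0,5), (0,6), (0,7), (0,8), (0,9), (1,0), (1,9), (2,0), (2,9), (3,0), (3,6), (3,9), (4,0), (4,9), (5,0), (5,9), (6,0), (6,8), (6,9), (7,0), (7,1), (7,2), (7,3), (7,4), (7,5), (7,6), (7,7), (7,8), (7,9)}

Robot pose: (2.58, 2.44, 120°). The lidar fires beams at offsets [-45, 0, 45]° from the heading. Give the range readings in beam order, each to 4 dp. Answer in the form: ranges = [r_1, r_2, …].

beam 1: φ=-45°, α=75°
  d=(0.2588,0.9659)  start (2,2)  tX=1.6228 tY=0.5798  stride 1/|dx|=3.8637 1/|dy|=1.0353
    cross y-line → (2,3), t=0.5798
    cross y-line → (2,4), t=1.6150
    cross x-line → (3,4), t=1.6228
    cross y-line → (3,5), t=2.6503
    cross y-line → (3,6), t=3.6856 (wall)
  → r_1 = 3.6856
beam 2: φ=0°, α=120°
  d=(-0.5000,0.8660)  start (2,2)  tX=1.1600 tY=0.6466  stride 1/|dx|=2.0000 1/|dy|=1.1547
    cross y-line → (2,3), t=0.6466
    cross x-line → (1,3), t=1.1600
    cross y-line → (1,4), t=1.8013
    cross y-line → (1,5), t=2.9560
    cross x-line → (0,5), t=3.1600 (wall)
  → r_2 = 3.1600
beam 3: φ=45°, α=165°
  d=(-0.9659,0.2588)  start (2,2)  tX=0.6005 tY=2.1637  stride 1/|dx|=1.0353 1/|dy|=3.8637
    cross x-line → (1,2), t=0.6005
    cross x-line → (0,2), t=1.6357 (wall)
  → r_3 = 1.6357

ranges = [3.6856, 3.1600, 1.6357]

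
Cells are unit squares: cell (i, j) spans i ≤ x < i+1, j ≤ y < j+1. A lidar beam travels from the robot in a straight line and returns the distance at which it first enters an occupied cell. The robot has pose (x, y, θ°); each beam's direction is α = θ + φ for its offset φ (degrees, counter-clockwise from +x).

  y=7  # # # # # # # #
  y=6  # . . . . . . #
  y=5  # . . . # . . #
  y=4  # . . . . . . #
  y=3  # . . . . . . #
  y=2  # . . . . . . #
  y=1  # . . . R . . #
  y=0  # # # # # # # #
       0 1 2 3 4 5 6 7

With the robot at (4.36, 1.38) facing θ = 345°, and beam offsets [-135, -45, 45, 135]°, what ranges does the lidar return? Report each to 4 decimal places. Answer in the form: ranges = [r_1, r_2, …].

ranges = [0.7600, 0.4388, 3.0484, 6.4894]

beam 1: φ=-135°, α=210°
  cosα=-0.8660 sinα=-0.5000 | (4,1) | tMaxX 0.4157 tMaxY 0.7600 | tΔX 1.1547 tΔY 2.0000
    t=0.4157 [x] (3,1)
    t=0.7600 [y] (3,0) — stop
  → r_1 = 0.7600
beam 2: φ=-45°, α=300°
  cosα=0.5000 sinα=-0.8660 | (4,1) | tMaxX 1.2800 tMaxY 0.4388 | tΔX 2.0000 tΔY 1.1547
    t=0.4388 [y] (4,0) — stop
  → r_2 = 0.4388
beam 3: φ=45°, α=30°
  cosα=0.8660 sinα=0.5000 | (4,1) | tMaxX 0.7390 tMaxY 1.2400 | tΔX 1.1547 tΔY 2.0000
    t=0.7390 [x] (5,1)
    t=1.2400 [y] (5,2)
    t=1.8937 [x] (6,2)
    t=3.0484 [x] (7,2) — stop
  → r_3 = 3.0484
beam 4: φ=135°, α=120°
  cosα=-0.5000 sinα=0.8660 | (4,1) | tMaxX 0.7200 tMaxY 0.7159 | tΔX 2.0000 tΔY 1.1547
    t=0.7159 [y] (4,2)
    t=0.7200 [x] (3,2)
    t=1.8706 [y] (3,3)
    t=2.7200 [x] (2,3)
    t=3.0253 [y] (2,4)
    t=4.1800 [y] (2,5)
    t=4.7200 [x] (1,5)
    t=5.3347 [y] (1,6)
    t=6.4894 [y] (1,7) — stop
  → r_4 = 6.4894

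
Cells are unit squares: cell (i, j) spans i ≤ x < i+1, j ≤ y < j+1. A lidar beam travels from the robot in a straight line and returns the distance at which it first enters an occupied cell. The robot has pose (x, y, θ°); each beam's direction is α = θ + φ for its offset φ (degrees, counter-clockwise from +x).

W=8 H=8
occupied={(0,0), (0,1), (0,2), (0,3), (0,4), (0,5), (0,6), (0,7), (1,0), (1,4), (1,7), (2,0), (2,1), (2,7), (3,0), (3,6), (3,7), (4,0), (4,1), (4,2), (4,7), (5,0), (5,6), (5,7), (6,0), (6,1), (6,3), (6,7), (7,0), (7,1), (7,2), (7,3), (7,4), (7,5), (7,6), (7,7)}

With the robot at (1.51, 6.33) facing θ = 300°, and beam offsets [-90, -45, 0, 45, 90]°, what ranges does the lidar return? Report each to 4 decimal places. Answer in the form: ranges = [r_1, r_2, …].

beam 1: φ=-90°, α=210°
  cosα=-0.8660 sinα=-0.5000 | (1,6) | tMaxX 0.5889 tMaxY 0.6600 | tΔX 1.1547 tΔY 2.0000
    t=0.5889 [x] (0,6) — stop
  → r_1 = 0.5889
beam 2: φ=-45°, α=255°
  cosα=-0.2588 sinα=-0.9659 | (1,6) | tMaxX 1.9705 tMaxY 0.3416 | tΔX 3.8637 tΔY 1.0353
    t=0.3416 [y] (1,5)
    t=1.3769 [y] (1,4) — stop
  → r_2 = 1.3769
beam 3: φ=0°, α=300°
  cosα=0.5000 sinα=-0.8660 | (1,6) | tMaxX 0.9800 tMaxY 0.3811 | tΔX 2.0000 tΔY 1.1547
    t=0.3811 [y] (1,5)
    t=0.9800 [x] (2,5)
    t=1.5358 [y] (2,4)
    t=2.6905 [y] (2,3)
    t=2.9800 [x] (3,3)
    t=3.8452 [y] (3,2)
    t=4.9800 [x] (4,2) — stop
  → r_3 = 4.9800
beam 4: φ=45°, α=345°
  cosα=0.9659 sinα=-0.2588 | (1,6) | tMaxX 0.5073 tMaxY 1.2750 | tΔX 1.0353 tΔY 3.8637
    t=0.5073 [x] (2,6)
    t=1.2750 [y] (2,5)
    t=1.5426 [x] (3,5)
    t=2.5778 [x] (4,5)
    t=3.6131 [x] (5,5)
    t=4.6484 [x] (6,5)
    t=5.1387 [y] (6,4)
    t=5.6837 [x] (7,4) — stop
  → r_4 = 5.6837
beam 5: φ=90°, α=30°
  cosα=0.8660 sinα=0.5000 | (1,6) | tMaxX 0.5658 tMaxY 1.3400 | tΔX 1.1547 tΔY 2.0000
    t=0.5658 [x] (2,6)
    t=1.3400 [y] (2,7) — stop
  → r_5 = 1.3400

ranges = [0.5889, 1.3769, 4.9800, 5.6837, 1.3400]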